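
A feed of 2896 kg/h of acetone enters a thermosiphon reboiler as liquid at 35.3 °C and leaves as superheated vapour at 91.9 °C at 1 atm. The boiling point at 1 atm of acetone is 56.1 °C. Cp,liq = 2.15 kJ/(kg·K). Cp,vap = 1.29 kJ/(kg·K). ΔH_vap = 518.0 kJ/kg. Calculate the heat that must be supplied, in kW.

liquid 35.3→56.1 °C: 44.72 kJ/kg
vaporisation at 56.1 °C: 518 kJ/kg
vapour 56.1→91.9 °C: 46.182 kJ/kg
Δh = 44.72 + 518 + 46.182 = 608.9 kJ/kg
Q = ṁ·Δh = 2896 kg/h × 608.9 kJ/kg = 1.7634e+06 kJ/h
|Q| = 489.83 kW

Q = 490 kW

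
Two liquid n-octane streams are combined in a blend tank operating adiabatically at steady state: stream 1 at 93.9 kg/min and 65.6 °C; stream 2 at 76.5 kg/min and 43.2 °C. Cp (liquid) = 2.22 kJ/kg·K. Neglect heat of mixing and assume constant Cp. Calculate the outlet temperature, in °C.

Energy balance with Q = 0: Σ ṁᵢCp,ᵢ(T_out − Tᵢ) = 0
T_out = Σ ṁᵢCp,ᵢTᵢ / Σ ṁᵢCp,ᵢ
      = 21012 / 378.29 = 55.544 °C

T_out = 55.5 °C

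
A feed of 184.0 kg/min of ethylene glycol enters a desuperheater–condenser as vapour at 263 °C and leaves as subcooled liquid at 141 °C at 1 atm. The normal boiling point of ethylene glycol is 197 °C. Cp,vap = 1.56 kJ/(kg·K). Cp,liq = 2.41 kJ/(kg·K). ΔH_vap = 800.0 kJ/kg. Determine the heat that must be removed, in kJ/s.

vapour 263→197 °C: -102.96 kJ/kg
condensation at 197 °C: -800 kJ/kg
liquid 197→141 °C: -134.96 kJ/kg
Δh = -102.96 + -800 + -134.96 = -1037.9 kJ/kg
Q = ṁ·Δh = 184.0 kg/min × -1037.9 kJ/kg = -190980 kJ/min
|Q| = 3183 kW

Q_c = 3180 kJ/s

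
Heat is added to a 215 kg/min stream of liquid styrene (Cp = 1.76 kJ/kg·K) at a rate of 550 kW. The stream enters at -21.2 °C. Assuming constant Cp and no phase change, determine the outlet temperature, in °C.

T_out = 66.0 °C

Q = 550 kW = 33000 kJ/min
ΔT = Q/(ṁ·Cp) = 33000/(215×1.76) = 87.209 K
T_out = -21.2 + 87.209 = 66.009 °C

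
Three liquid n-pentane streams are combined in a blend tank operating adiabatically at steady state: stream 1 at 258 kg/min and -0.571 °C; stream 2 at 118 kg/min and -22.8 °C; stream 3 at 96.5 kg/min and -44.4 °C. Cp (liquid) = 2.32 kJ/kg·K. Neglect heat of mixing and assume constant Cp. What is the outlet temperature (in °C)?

Energy balance with Q = 0: Σ ṁᵢCp,ᵢ(T_out − Tᵢ) = 0
Σ ṁᵢCp,ᵢTᵢ = 258×2.32×-0.571 + 118×2.32×-22.8 + 96.5×2.32×-44.4 = -16524
Σ ṁᵢCp,ᵢ = 258×2.32 + 118×2.32 + 96.5×2.32 = 1096.2
T_out = -16524 / 1096.2 = -15.074 °C

T_out = -15.1 °C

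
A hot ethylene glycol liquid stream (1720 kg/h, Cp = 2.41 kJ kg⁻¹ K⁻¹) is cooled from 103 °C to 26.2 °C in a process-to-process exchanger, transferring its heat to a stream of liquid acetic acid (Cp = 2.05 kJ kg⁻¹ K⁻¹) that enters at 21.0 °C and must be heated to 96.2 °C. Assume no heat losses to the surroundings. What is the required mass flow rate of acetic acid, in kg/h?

ṁ_c = 2070 kg/h

Heat released by hot stream: Q = 1720 × 2.41 × (103 − 26.2) = 318350 kJ/h
Energy balance on cold side (adiabatic exchanger): Q = ṁ_c·Cp_c·(T_c,out − T_c,in)
ṁ_c = 318350 / [2.05 × (96.2 − 21.0)] = 2065.1 kg/h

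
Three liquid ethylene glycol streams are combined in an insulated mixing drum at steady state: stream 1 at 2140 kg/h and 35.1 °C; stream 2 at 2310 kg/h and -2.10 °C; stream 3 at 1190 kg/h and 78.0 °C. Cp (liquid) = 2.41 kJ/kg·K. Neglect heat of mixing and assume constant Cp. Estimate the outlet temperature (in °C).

T_out = 28.9 °C

Adiabatic, steady state ⇒ Σ ṁᵢCp,ᵢ(T_out − Tᵢ) = 0
Σ ṁᵢCp,ᵢTᵢ = 2140×2.41×35.1 + 2310×2.41×-2.10 + 1190×2.41×78.0 = 393030
Σ ṁᵢCp,ᵢ = 2140×2.41 + 2310×2.41 + 1190×2.41 = 13592
T_out = 393030 / 13592 = 28.915 °C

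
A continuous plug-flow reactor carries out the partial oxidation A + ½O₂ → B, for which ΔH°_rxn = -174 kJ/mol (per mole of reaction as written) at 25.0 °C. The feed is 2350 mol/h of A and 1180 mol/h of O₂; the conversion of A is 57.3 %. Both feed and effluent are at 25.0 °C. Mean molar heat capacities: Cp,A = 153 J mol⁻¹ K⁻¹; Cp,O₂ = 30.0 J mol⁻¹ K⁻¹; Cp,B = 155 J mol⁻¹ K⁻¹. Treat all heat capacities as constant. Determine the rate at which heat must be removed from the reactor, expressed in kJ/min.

Extent of reaction ξ = 0.573 × 2350 = 1346.5 mol/h
Reaction term: ξ·ΔH°_rxn = 1346.5 × -174 = -234300 kJ/h
Q = ΔH = -234300 kJ/h = -65.083 kW
Heat removed = 3905 kJ/min

Q_out = 3900 kJ/min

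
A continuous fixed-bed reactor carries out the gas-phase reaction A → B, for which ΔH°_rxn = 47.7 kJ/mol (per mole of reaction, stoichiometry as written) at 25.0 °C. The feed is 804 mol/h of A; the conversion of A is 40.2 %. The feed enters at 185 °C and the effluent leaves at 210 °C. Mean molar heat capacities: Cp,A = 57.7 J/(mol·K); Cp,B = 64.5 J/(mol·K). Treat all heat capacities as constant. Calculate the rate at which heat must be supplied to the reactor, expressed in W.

Extent of reaction ξ = 0.402 × 804 = 323.21 mol/h
Reaction term: ξ·ΔH°_rxn = 323.21 × 47.7 = 15417 kJ/h
Sensible, feed 185→25 °C: -7422.5 kJ/h
Outlet flows (mol/h): A 480.79, B 323.21
Sensible, products 25→210 °C: 8988.9 kJ/h
Q = ΔH = 16983 kJ/h = 4.7176 kW
Heat supplied = 4717.6 W

Q_in = 4720 W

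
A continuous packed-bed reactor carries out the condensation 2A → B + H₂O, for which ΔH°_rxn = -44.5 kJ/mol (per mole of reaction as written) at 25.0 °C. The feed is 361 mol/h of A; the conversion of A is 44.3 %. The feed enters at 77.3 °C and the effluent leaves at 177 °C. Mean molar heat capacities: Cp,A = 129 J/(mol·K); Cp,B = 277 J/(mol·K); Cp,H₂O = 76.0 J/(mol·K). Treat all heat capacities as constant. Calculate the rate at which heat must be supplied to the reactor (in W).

Q_in = 622 W

Extent of reaction ξ = 0.443 × 361 / 2 = 79.962 mol/h
Reaction term: ξ·ΔH°_rxn = 79.962 × -44.5 = -3558.3 kJ/h
Sensible, feed 77.3→25 °C: -2435.6 kJ/h
Outlet flows (mol/h): A 201.08, B 79.962, H₂O 79.962
Sensible, products 25→177 °C: 8233.1 kJ/h
Q = ΔH = 2239.3 kJ/h = 0.62202 kW
Heat supplied = 622.02 W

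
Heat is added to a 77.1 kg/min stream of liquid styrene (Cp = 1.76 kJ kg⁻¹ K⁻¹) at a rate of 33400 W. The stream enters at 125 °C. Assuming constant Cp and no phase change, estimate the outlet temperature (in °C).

T_out = 140 °C

Q = 33400 W = 2004 kJ/min
ΔT = Q/(ṁ·Cp) = 2004/(77.1×1.76) = 14.768 K
T_out = 125 + 14.768 = 139.77 °C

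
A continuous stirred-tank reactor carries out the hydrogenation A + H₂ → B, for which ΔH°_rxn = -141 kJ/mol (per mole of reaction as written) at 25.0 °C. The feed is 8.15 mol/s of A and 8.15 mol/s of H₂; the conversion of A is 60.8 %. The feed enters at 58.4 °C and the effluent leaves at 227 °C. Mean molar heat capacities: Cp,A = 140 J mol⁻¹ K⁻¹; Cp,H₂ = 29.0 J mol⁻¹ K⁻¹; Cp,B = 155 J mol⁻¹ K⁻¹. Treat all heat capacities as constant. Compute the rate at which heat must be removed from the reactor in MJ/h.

Q_out = 1730 MJ/h

Extent of reaction ξ = 0.608 × 8.15 = 4.9552 mol/s
Reaction term: ξ·ΔH°_rxn = 4.9552 × -141 = -698.68 kJ/s
Sensible, feed 58.4→25 °C: -46.003 kJ/s
Outlet flows (mol/s): A 3.1948, H₂ 3.1948, B 4.9552
Sensible, products 25→227 °C: 264.21 kJ/s
Q = ΔH = -480.48 kJ/s = -480.48 kW
Heat removed = 1729.7 MJ/h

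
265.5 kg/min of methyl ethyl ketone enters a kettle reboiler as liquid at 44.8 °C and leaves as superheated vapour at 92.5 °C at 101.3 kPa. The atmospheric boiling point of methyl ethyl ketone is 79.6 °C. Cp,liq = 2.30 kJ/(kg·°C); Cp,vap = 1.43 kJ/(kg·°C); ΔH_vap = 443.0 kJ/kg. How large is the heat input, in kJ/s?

liquid 44.8→79.6 °C: 80.04 kJ/kg
vaporisation at 79.6 °C: 443 kJ/kg
vapour 79.6→92.5 °C: 18.447 kJ/kg
Δh = 80.04 + 443 + 18.447 = 541.49 kJ/kg
Q = ṁ·Δh = 265.5 kg/min × 541.49 kJ/kg = 143760 kJ/min
|Q| = 2396.1 kW

Q = 2400 kJ/s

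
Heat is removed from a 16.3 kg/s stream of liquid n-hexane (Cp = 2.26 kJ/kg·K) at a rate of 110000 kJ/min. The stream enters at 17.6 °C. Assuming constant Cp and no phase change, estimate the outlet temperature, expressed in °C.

Q = 110000 kJ/min = 1833.3 kJ/s
ΔT = Q/(ṁ·Cp) = 1833.3/(16.3×2.26) = 49.767 K
T_out = 17.6 − 49.767 = -32.167 °C

T_out = -32.2 °C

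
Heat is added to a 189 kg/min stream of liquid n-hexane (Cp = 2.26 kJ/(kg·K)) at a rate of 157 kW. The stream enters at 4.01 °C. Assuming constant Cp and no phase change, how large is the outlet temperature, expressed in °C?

T_out = 26.1 °C

Q = 157 kW = 9420 kJ/min
ΔT = Q/(ṁ·Cp) = 9420/(189×2.26) = 22.054 K
T_out = 4.01 + 22.054 = 26.064 °C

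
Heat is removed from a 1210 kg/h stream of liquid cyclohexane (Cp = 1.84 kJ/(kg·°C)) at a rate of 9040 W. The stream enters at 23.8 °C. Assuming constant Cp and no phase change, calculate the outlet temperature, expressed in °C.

Q = 9040 W = 32544 kJ/h
ΔT = Q/(ṁ·Cp) = 32544/(1210×1.84) = 14.617 K
T_out = 23.8 − 14.617 = 9.1827 °C

T_out = 9.18 °C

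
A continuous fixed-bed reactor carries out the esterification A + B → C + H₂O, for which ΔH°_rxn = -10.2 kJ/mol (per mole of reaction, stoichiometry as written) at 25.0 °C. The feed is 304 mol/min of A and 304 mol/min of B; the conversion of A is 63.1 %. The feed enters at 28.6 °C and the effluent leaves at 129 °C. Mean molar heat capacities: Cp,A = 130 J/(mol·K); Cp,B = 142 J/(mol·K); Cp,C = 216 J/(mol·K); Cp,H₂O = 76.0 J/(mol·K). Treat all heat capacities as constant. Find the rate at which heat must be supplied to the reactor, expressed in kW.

Q_in = 112 kW

Extent of reaction ξ = 0.631 × 304 = 191.82 mol/min
Reaction term: ξ·ΔH°_rxn = 191.82 × -10.2 = -1956.6 kJ/min
Sensible, feed 28.6→25 °C: -297.68 kJ/min
Outlet flows (mol/min): A 112.18, B 112.18, C 191.82, H₂O 191.82
Sensible, products 25→129 °C: 8998.5 kJ/min
Q = ΔH = 6744.3 kJ/min = 112.4 kW
Heat supplied = 112.4 kW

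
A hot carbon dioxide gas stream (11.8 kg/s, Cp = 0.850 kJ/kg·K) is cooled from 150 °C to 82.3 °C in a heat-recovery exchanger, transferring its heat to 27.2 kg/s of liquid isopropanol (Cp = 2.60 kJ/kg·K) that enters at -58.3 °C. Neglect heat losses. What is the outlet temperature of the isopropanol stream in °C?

T_c,out = -48.7 °C

Heat released by hot stream: Q = 11.8 × 0.850 × (150 − 82.3) = 679.03 kJ/s
Energy balance on cold side (adiabatic exchanger): Q = ṁ_c·Cp_c·(T_c,out − T_c,in)
T_c,out = -58.3 + 679.03/(27.2 × 2.60) = -48.698 °C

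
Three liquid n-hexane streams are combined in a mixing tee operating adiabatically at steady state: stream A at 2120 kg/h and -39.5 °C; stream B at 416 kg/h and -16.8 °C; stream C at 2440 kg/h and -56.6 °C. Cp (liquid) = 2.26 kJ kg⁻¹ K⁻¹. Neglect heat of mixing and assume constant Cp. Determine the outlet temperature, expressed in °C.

Adiabatic, steady state ⇒ Σ ṁᵢCp,ᵢ(T_out − Tᵢ) = 0
T_out = Σ ṁᵢCp,ᵢTᵢ / Σ ṁᵢCp,ᵢ
      = -517160 / 11246 = -45.987 °C

T_out = -46.0 °C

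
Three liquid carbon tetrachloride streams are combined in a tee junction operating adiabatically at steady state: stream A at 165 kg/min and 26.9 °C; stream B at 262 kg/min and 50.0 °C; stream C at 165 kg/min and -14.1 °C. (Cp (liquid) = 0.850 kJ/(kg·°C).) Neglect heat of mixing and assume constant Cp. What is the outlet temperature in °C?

Adiabatic, steady state ⇒ Σ ṁᵢCp,ᵢ(T_out − Tᵢ) = 0
T_out = Σ ṁᵢCp,ᵢTᵢ / Σ ṁᵢCp,ᵢ
      = 12930 / 503.2 = 25.696 °C

T_out = 25.7 °C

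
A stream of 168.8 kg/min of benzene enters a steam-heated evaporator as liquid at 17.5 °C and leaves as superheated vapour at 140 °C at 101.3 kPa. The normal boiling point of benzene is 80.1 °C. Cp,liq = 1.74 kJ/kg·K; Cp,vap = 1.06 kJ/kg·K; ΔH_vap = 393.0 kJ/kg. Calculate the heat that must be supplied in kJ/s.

liquid 17.5→80.1 °C: 108.92 kJ/kg
vaporisation at 80.1 °C: 393 kJ/kg
vapour 80.1→140 °C: 63.494 kJ/kg
Δh = 108.92 + 393 + 63.494 = 565.42 kJ/kg
Q = ṁ·Δh = 168.8 kg/min × 565.42 kJ/kg = 95443 kJ/min
|Q| = 1590.7 kW

Q = 1590 kJ/s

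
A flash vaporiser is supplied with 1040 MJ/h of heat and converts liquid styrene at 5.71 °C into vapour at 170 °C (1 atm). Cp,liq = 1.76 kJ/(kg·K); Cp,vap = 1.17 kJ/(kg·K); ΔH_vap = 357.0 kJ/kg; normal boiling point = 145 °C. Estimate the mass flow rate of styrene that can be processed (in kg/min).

ṁ = 27.5 kg/min

Δh = 1.76×(145−5.71) + 357.0 + 1.17×(170−145) = 631.4 kJ/kg
Q = 1040 MJ/h = 288.89 kJ/s = 17333 kJ/min
ṁ = Q/Δh = 17333 / 631.4 = 27.452 kg/min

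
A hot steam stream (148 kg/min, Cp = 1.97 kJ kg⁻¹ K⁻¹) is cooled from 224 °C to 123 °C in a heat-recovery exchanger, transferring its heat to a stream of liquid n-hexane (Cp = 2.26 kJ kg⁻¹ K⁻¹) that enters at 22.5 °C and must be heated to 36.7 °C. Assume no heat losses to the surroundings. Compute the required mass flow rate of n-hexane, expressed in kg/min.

Heat released by hot stream: Q = 148 × 1.97 × (224 − 123) = 29448 kJ/min
Energy balance on cold side (adiabatic exchanger): Q = ṁ_c·Cp_c·(T_c,out − T_c,in)
ṁ_c = 29448 / [2.26 × (36.7 − 22.5)] = 917.6 kg/min

ṁ_c = 918 kg/min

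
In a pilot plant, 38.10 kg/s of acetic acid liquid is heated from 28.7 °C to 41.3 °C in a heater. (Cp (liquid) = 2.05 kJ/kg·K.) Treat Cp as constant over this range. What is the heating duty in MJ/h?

Q = 3540 MJ/h

Q = ṁ·Cp·ΔT = 38.10 × 2.05 × (41.3 − 28.7) = 984.12 kJ/s
Heating duty = 3542.8 MJ/h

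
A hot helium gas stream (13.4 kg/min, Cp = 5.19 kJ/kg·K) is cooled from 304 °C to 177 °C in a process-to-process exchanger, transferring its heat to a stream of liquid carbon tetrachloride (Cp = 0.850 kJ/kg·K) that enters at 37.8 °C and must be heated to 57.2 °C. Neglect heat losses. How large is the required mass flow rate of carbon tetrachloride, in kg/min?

Heat released by hot stream: Q = 13.4 × 5.19 × (304 − 177) = 8832.3 kJ/min
Energy balance on cold side (adiabatic exchanger): Q = ṁ_c·Cp_c·(T_c,out − T_c,in)
ṁ_c = 8832.3 / [0.850 × (57.2 − 37.8)] = 535.62 kg/min

ṁ_c = 536 kg/min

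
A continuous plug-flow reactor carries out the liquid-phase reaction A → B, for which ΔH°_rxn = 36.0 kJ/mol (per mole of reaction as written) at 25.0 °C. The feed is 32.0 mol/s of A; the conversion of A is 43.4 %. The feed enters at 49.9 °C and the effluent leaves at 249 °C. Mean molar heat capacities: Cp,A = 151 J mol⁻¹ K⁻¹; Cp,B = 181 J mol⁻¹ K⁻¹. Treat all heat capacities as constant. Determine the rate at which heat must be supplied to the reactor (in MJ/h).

Extent of reaction ξ = 0.434 × 32.0 = 13.888 mol/s
Reaction term: ξ·ΔH°_rxn = 13.888 × 36.0 = 499.97 kJ/s
Sensible, feed 49.9→25 °C: -120.32 kJ/s
Outlet flows (mol/s): A 18.112, B 13.888
Sensible, products 25→249 °C: 1175.7 kJ/s
Q = ΔH = 1555.3 kJ/s = 1555.3 kW
Heat supplied = 5599.2 MJ/h

Q_in = 5600 MJ/h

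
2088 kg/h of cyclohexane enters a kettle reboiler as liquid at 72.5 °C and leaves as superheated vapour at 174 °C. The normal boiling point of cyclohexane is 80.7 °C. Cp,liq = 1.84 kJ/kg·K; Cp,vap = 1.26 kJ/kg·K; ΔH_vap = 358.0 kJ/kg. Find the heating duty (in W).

liquid 72.5→80.7 °C: 15.088 kJ/kg
vaporisation at 80.7 °C: 358 kJ/kg
vapour 80.7→174 °C: 117.56 kJ/kg
Δh = 15.088 + 358 + 117.56 = 490.65 kJ/kg
Q = ṁ·Δh = 2088 kg/h × 490.65 kJ/kg = 1.0245e+06 kJ/h
|Q| = 284.57 kW = 284570 W

Q = 285000 W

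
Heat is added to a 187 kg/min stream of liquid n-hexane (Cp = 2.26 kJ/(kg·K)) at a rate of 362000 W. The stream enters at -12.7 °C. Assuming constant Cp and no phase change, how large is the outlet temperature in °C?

T_out = 38.7 °C

Q = 362000 W = 21720 kJ/min
ΔT = Q/(ṁ·Cp) = 21720/(187×2.26) = 51.394 K
T_out = -12.7 + 51.394 = 38.694 °C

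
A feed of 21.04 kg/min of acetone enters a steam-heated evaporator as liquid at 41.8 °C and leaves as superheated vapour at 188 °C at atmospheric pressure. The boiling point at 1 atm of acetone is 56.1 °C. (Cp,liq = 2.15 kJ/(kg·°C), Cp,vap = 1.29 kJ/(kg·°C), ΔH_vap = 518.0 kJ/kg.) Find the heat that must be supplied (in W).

liquid 41.8→56.1 °C: 30.745 kJ/kg
vaporisation at 56.1 °C: 518 kJ/kg
vapour 56.1→188 °C: 170.15 kJ/kg
Δh = 30.745 + 518 + 170.15 = 718.9 kJ/kg
Q = ṁ·Δh = 21.04 kg/min × 718.9 kJ/kg = 15126 kJ/min
|Q| = 252.09 kW = 252090 W

Q = 252000 W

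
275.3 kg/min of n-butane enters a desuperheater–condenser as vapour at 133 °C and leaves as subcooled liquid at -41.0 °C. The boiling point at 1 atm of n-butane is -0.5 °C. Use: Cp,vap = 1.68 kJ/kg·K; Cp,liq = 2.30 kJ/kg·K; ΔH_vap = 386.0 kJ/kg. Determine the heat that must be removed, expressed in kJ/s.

Q_c = 3230 kJ/s

vapour 133→-0.5 °C: -224.28 kJ/kg
condensation at -0.5 °C: -386 kJ/kg
liquid -0.5→-41.0 °C: -93.15 kJ/kg
Δh = -224.28 + -386 + -93.15 = -703.43 kJ/kg
Q = ṁ·Δh = 275.3 kg/min × -703.43 kJ/kg = -193650 kJ/min
|Q| = 3227.6 kW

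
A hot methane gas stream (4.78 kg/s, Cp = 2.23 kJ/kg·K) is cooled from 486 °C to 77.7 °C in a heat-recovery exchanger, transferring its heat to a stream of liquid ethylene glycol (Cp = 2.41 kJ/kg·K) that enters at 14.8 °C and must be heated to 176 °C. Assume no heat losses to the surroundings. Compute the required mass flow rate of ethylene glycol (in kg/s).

ṁ_c = 11.2 kg/s

Heat released by hot stream: Q = 4.78 × 2.23 × (486 − 77.7) = 4352.2 kJ/s
Energy balance on cold side (adiabatic exchanger): Q = ṁ_c·Cp_c·(T_c,out − T_c,in)
ṁ_c = 4352.2 / [2.41 × (176 − 14.8)] = 11.203 kg/s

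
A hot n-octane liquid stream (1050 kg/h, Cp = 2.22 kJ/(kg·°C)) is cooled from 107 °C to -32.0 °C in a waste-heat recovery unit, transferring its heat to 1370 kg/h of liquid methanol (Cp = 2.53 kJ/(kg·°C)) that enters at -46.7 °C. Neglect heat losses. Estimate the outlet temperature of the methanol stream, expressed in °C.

Heat released by hot stream: Q = 1050 × 2.22 × (107 − -32.0) = 324010 kJ/h
Energy balance on cold side (adiabatic exchanger): Q = ṁ_c·Cp_c·(T_c,out − T_c,in)
T_c,out = -46.7 + 324010/(1370 × 2.53) = 46.779 °C

T_c,out = 46.8 °C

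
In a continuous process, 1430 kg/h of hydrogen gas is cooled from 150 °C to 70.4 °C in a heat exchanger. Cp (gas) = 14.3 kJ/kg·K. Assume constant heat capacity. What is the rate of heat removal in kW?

Q = ṁ·Cp·ΔT = 1430 × 14.3 × (70.4 − 150) = -1.6277e+06 kJ/h
Converting: 1.6277e+06 / 3600 s = 452.15 kW

Q_c = 452 kW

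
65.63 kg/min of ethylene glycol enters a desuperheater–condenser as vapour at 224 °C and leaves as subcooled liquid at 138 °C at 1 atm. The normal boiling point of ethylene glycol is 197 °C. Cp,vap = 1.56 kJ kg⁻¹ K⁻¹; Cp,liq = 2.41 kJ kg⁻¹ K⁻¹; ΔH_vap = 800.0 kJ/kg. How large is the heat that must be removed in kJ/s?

vapour 224→197 °C: -42.12 kJ/kg
condensation at 197 °C: -800 kJ/kg
liquid 197→138 °C: -142.19 kJ/kg
Δh = -42.12 + -800 + -142.19 = -984.31 kJ/kg
Q = ṁ·Δh = 65.63 kg/min × -984.31 kJ/kg = -64600 kJ/min
|Q| = 1076.7 kW

Q_c = 1080 kJ/s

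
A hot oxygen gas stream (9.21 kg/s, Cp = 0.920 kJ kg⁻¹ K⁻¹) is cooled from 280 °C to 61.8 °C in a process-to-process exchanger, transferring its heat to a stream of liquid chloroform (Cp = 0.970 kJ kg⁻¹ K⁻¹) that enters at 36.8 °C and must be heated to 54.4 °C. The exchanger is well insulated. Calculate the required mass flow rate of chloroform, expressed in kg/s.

Heat released by hot stream: Q = 9.21 × 0.920 × (280 − 61.8) = 1848.9 kJ/s
Energy balance on cold side (adiabatic exchanger): Q = ṁ_c·Cp_c·(T_c,out − T_c,in)
ṁ_c = 1848.9 / [0.970 × (54.4 − 36.8)] = 108.3 kg/s

ṁ_c = 108 kg/s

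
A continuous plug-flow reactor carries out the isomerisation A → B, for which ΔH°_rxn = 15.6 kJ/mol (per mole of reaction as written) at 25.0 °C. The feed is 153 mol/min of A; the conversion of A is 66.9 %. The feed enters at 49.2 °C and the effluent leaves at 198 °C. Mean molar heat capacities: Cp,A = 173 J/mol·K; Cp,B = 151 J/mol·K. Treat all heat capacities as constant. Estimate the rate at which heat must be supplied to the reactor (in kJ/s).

Q_in = 85.8 kJ/s

Extent of reaction ξ = 0.669 × 153 = 102.36 mol/min
Reaction term: ξ·ΔH°_rxn = 102.36 × 15.6 = 1596.8 kJ/min
Sensible, feed 49.2→25 °C: -640.55 kJ/min
Outlet flows (mol/min): A 50.643, B 102.36
Sensible, products 25→198 °C: 4189.6 kJ/min
Q = ΔH = 5145.8 kJ/min = 85.763 kW
Heat supplied = 85.763 kJ/s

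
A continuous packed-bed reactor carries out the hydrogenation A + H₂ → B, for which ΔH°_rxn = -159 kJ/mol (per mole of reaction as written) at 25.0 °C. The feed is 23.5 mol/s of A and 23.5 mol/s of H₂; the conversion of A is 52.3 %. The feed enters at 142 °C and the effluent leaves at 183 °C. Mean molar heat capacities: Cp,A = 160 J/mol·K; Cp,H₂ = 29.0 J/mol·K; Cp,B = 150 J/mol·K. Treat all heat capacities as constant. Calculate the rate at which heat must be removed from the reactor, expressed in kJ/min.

Extent of reaction ξ = 0.523 × 23.5 = 12.29 mol/s
Reaction term: ξ·ΔH°_rxn = 12.29 × -159 = -1954.2 kJ/s
Sensible, feed 142→25 °C: -519.66 kJ/s
Outlet flows (mol/s): A 11.21, H₂ 11.21, B 12.29
Sensible, products 25→183 °C: 626.02 kJ/s
Q = ΔH = -1847.8 kJ/s = -1847.8 kW
Heat removed = 110870 kJ/min

Q_out = 111000 kJ/min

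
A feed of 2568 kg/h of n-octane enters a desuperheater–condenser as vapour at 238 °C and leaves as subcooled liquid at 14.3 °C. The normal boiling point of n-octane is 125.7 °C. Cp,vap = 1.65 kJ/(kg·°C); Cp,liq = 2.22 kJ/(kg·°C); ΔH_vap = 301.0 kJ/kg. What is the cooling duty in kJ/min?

Q_c = 31400 kJ/min

vapour 238→125.7 °C: -185.29 kJ/kg
condensation at 125.7 °C: -301 kJ/kg
liquid 125.7→14.3 °C: -247.31 kJ/kg
Δh = -185.29 + -301 + -247.31 = -733.6 kJ/kg
Q = ṁ·Δh = 2568 kg/h × -733.6 kJ/kg = -1.8839e+06 kJ/h
|Q| = 523.3 kW = 31398 kJ/min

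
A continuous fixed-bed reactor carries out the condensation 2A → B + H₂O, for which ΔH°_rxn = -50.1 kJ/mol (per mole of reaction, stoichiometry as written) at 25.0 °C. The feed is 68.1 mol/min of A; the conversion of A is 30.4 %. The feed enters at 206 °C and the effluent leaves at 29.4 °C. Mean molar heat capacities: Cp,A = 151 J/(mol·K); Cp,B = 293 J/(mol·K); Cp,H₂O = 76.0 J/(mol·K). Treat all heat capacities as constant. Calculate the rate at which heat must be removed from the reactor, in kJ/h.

Q_out = 140000 kJ/h

Extent of reaction ξ = 0.304 × 68.1 / 2 = 10.351 mol/min
Reaction term: ξ·ΔH°_rxn = 10.351 × -50.1 = -518.6 kJ/min
Sensible, feed 206→25 °C: -1861.2 kJ/min
Outlet flows (mol/min): A 47.398, B 10.351, H₂O 10.351
Sensible, products 25→29.4 °C: 48.297 kJ/min
Q = ΔH = -2331.5 kJ/min = -38.859 kW
Heat removed = 139890 kJ/h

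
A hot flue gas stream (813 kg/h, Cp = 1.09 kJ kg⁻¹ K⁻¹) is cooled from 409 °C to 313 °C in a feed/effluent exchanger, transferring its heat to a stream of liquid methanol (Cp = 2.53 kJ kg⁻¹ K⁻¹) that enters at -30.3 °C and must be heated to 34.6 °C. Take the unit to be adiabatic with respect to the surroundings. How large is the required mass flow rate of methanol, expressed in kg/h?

Heat released by hot stream: Q = 813 × 1.09 × (409 − 313) = 85072 kJ/h
Energy balance on cold side (adiabatic exchanger): Q = ṁ_c·Cp_c·(T_c,out − T_c,in)
ṁ_c = 85072 / [2.53 × (34.6 − -30.3)] = 518.11 kg/h

ṁ_c = 518 kg/h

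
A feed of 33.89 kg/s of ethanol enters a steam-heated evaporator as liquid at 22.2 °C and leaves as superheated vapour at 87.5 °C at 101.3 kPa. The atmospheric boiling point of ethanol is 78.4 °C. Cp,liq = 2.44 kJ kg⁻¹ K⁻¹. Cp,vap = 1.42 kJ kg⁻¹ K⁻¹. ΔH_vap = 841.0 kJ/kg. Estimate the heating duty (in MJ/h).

liquid 22.2→78.4 °C: 137.13 kJ/kg
vaporisation at 78.4 °C: 841 kJ/kg
vapour 78.4→87.5 °C: 12.922 kJ/kg
Δh = 137.13 + 841 + 12.922 = 991.05 kJ/kg
Q = ṁ·Δh = 33.89 kg/s × 991.05 kJ/kg = 33587 kJ/s
|Q| = 33587 kW = 120910 MJ/h

Q = 121000 MJ/h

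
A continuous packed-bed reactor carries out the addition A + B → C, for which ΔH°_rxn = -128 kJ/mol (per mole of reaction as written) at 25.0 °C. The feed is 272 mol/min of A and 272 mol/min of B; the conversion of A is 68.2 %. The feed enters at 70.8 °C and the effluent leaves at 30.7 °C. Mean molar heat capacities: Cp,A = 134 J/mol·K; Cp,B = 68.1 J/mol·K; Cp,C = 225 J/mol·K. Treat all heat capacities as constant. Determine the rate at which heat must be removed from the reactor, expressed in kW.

Extent of reaction ξ = 0.682 × 272 = 185.5 mol/min
Reaction term: ξ·ΔH°_rxn = 185.5 × -128 = -23745 kJ/min
Sensible, feed 70.8→25 °C: -2517.7 kJ/min
Outlet flows (mol/min): A 86.496, B 86.496, C 185.5
Sensible, products 25→30.7 °C: 337.55 kJ/min
Q = ΔH = -25925 kJ/min = -432.08 kW
Heat removed = 432.08 kW

Q_out = 432 kW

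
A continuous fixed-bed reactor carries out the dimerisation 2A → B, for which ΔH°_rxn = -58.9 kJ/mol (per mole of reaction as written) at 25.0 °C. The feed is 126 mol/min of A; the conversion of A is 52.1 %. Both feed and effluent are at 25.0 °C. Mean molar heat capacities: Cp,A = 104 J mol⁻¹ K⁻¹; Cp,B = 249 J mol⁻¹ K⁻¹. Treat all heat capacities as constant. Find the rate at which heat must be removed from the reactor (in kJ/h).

Extent of reaction ξ = 0.521 × 126 / 2 = 32.823 mol/min
Reaction term: ξ·ΔH°_rxn = 32.823 × -58.9 = -1933.3 kJ/min
Q = ΔH = -1933.3 kJ/min = -32.221 kW
Heat removed = 116000 kJ/h

Q_out = 116000 kJ/h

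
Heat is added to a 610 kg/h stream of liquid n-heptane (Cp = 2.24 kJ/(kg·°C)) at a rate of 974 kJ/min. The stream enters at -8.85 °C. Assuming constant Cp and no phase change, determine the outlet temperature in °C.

Q = 974 kJ/min = 58440 kJ/h
ΔT = Q/(ṁ·Cp) = 58440/(610×2.24) = 42.769 K
T_out = -8.85 + 42.769 = 33.919 °C

T_out = 33.9 °C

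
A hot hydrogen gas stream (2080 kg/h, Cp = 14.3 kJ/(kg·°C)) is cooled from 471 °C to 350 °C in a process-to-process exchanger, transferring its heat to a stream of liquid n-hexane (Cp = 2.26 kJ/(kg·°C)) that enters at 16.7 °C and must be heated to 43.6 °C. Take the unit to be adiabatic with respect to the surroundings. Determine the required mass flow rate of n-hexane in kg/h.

Heat released by hot stream: Q = 2080 × 14.3 × (471 − 350) = 3.599e+06 kJ/h
Energy balance on cold side (adiabatic exchanger): Q = ṁ_c·Cp_c·(T_c,out − T_c,in)
ṁ_c = 3.599e+06 / [2.26 × (43.6 − 16.7)] = 59200 kg/h

ṁ_c = 59200 kg/h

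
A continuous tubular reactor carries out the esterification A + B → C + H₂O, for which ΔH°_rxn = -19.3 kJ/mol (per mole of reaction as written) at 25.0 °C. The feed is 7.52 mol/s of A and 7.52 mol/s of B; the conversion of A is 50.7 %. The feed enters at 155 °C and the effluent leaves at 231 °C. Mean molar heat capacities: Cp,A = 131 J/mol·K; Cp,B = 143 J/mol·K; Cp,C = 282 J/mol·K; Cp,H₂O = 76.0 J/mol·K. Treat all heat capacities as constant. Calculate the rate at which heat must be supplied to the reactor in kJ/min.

Q_in = 8940 kJ/min

Extent of reaction ξ = 0.507 × 7.52 = 3.8126 mol/s
Reaction term: ξ·ΔH°_rxn = 3.8126 × -19.3 = -73.584 kJ/s
Sensible, feed 155→25 °C: -267.86 kJ/s
Outlet flows (mol/s): A 3.7074, B 3.7074, C 3.8126, H₂O 3.8126
Sensible, products 25→231 °C: 490.43 kJ/s
Q = ΔH = 148.99 kJ/s = 148.99 kW
Heat supplied = 8939.2 kJ/min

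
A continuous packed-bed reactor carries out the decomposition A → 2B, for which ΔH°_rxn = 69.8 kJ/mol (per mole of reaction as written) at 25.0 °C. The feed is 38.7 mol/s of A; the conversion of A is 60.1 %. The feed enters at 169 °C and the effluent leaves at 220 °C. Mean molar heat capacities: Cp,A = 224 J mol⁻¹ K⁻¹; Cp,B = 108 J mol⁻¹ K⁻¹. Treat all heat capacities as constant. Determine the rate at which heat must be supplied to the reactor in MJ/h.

Q_in = 7310 MJ/h

Extent of reaction ξ = 0.601 × 38.7 = 23.259 mol/s
Reaction term: ξ·ΔH°_rxn = 23.259 × 69.8 = 1623.5 kJ/s
Sensible, feed 169→25 °C: -1248.3 kJ/s
Outlet flows (mol/s): A 15.441, B 46.517
Sensible, products 25→220 °C: 1654.1 kJ/s
Q = ΔH = 2029.3 kJ/s = 2029.3 kW
Heat supplied = 7305.4 MJ/h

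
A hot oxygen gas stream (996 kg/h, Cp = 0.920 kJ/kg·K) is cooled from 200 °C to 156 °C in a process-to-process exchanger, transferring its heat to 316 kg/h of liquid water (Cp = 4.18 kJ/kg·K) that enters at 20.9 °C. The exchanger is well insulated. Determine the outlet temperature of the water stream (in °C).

T_c,out = 51.4 °C

Heat released by hot stream: Q = 996 × 0.920 × (200 − 156) = 40318 kJ/h
Energy balance on cold side (adiabatic exchanger): Q = ṁ_c·Cp_c·(T_c,out − T_c,in)
T_c,out = 20.9 + 40318/(316 × 4.18) = 51.424 °C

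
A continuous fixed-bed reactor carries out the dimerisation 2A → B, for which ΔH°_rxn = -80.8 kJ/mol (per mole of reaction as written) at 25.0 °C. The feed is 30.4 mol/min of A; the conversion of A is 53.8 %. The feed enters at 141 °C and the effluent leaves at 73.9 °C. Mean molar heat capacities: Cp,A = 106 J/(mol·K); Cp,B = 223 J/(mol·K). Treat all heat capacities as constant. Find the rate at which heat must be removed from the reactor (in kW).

Q_out = 14.5 kW

Extent of reaction ξ = 0.538 × 30.4 / 2 = 8.1776 mol/min
Reaction term: ξ·ΔH°_rxn = 8.1776 × -80.8 = -660.75 kJ/min
Sensible, feed 141→25 °C: -373.8 kJ/min
Outlet flows (mol/min): A 14.045, B 8.1776
Sensible, products 25→73.9 °C: 161.97 kJ/min
Q = ΔH = -872.57 kJ/min = -14.543 kW
Heat removed = 14.543 kW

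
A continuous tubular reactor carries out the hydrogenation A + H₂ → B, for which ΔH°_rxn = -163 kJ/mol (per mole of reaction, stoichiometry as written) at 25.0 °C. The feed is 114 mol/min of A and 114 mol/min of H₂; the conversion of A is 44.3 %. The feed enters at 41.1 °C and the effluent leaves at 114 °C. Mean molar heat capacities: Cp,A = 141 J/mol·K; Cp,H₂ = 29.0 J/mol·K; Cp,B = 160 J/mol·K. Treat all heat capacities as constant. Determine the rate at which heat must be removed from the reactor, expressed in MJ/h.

Q_out = 412 MJ/h

Extent of reaction ξ = 0.443 × 114 = 50.502 mol/min
Reaction term: ξ·ΔH°_rxn = 50.502 × -163 = -8231.8 kJ/min
Sensible, feed 41.1→25 °C: -312.02 kJ/min
Outlet flows (mol/min): A 63.498, H₂ 63.498, B 50.502
Sensible, products 25→114 °C: 1679.9 kJ/min
Q = ΔH = -6864 kJ/min = -114.4 kW
Heat removed = 411.84 MJ/h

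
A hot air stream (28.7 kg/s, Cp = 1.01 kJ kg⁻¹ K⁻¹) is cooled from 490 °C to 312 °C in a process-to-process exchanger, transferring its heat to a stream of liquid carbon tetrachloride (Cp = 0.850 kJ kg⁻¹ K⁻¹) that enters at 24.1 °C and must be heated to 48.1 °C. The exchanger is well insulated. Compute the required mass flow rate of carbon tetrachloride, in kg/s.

Heat released by hot stream: Q = 28.7 × 1.01 × (490 − 312) = 5159.7 kJ/s
Energy balance on cold side (adiabatic exchanger): Q = ṁ_c·Cp_c·(T_c,out − T_c,in)
ṁ_c = 5159.7 / [0.850 × (48.1 − 24.1)] = 252.93 kg/s

ṁ_c = 253 kg/s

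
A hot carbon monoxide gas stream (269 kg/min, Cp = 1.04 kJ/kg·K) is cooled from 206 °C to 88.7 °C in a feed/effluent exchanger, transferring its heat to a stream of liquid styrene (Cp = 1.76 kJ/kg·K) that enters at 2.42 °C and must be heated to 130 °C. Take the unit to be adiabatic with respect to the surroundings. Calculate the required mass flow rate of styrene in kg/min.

Heat released by hot stream: Q = 269 × 1.04 × (206 − 88.7) = 32816 kJ/min
Energy balance on cold side (adiabatic exchanger): Q = ṁ_c·Cp_c·(T_c,out − T_c,in)
ṁ_c = 32816 / [1.76 × (130 − 2.42)] = 146.15 kg/min

ṁ_c = 146 kg/min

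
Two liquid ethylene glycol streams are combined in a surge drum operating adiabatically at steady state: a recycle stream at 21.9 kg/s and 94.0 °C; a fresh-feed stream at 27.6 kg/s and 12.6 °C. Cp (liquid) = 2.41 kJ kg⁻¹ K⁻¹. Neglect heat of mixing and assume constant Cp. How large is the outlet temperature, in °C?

Energy balance with Q = 0: Σ ṁᵢCp,ᵢ(T_out − Tᵢ) = 0
T_out = Σ ṁᵢCp,ᵢTᵢ / Σ ṁᵢCp,ᵢ
      = 5799.3 / 119.3 = 48.613 °C

T_out = 48.6 °C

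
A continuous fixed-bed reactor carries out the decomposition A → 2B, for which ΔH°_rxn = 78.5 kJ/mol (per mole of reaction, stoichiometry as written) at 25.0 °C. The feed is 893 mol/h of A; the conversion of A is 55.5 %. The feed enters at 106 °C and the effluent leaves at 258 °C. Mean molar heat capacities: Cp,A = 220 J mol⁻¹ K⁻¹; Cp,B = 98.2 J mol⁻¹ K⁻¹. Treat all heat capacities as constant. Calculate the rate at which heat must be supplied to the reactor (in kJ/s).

Q_in = 18.3 kJ/s

Extent of reaction ξ = 0.555 × 893 = 495.62 mol/h
Reaction term: ξ·ΔH°_rxn = 495.62 × 78.5 = 38906 kJ/h
Sensible, feed 106→25 °C: -15913 kJ/h
Outlet flows (mol/h): A 397.38, B 991.23
Sensible, products 25→258 °C: 43050 kJ/h
Q = ΔH = 66042 kJ/h = 18.345 kW
Heat supplied = 18.345 kJ/s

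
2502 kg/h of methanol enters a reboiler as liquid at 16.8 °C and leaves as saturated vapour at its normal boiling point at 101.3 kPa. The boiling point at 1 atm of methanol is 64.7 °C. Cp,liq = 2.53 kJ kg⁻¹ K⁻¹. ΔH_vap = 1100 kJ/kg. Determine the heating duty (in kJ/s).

Q = 849 kJ/s

liquid 16.8→64.7 °C: 121.19 kJ/kg
vaporisation at 64.7 °C: 1100 kJ/kg
Δh = 121.19 + 1100 = 1221.2 kJ/kg
Q = ṁ·Δh = 2502 kg/h × 1221.2 kJ/kg = 3.0554e+06 kJ/h
|Q| = 848.72 kW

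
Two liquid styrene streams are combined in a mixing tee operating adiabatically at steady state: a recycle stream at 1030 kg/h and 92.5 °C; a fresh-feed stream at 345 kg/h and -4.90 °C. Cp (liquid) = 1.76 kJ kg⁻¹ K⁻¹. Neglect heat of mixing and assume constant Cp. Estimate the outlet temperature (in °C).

T_out = 68.1 °C

No heat crosses the boundary, so H_out = H_in.
Σ ṁᵢCp,ᵢTᵢ = 1030×1.76×92.5 + 345×1.76×-4.90 = 164710
Σ ṁᵢCp,ᵢ = 1030×1.76 + 345×1.76 = 2420
T_out = 164710 / 2420 = 68.061 °C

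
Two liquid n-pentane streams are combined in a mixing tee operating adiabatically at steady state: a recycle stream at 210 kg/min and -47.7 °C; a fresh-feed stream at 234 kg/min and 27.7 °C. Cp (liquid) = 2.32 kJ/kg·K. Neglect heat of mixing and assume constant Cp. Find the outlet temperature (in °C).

T_out = -7.96 °C

Energy balance with Q = 0: Σ ṁᵢCp,ᵢ(T_out − Tᵢ) = 0
T_out = Σ ṁᵢCp,ᵢTᵢ / Σ ṁᵢCp,ᵢ
      = -8201.7 / 1030.1 = -7.9622 °C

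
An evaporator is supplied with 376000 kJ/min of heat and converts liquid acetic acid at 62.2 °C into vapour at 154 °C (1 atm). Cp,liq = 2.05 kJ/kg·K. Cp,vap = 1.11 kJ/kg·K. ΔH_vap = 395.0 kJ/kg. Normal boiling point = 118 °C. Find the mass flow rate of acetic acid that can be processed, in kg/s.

ṁ = 11.4 kg/s

Δh = 2.05×(118−62.2) + 395.0 + 1.11×(154−118) = 549.35 kJ/kg
Q = 376000 kJ/min = 6266.7 kJ/s = 6266.7 kJ/s
ṁ = Q/Δh = 6266.7 / 549.35 = 11.407 kg/s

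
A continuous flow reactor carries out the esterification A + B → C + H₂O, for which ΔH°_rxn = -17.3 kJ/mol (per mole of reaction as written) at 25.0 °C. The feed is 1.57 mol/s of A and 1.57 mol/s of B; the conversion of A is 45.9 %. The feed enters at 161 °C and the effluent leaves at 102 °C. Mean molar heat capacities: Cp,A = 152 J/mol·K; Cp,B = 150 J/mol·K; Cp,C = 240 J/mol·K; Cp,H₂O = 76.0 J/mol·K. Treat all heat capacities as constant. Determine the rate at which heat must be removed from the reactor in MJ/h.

Extent of reaction ξ = 0.459 × 1.57 = 0.72063 mol/s
Reaction term: ξ·ΔH°_rxn = 0.72063 × -17.3 = -12.467 kJ/s
Sensible, feed 161→25 °C: -64.483 kJ/s
Outlet flows (mol/s): A 0.84937, B 0.84937, C 0.72063, H₂O 0.72063
Sensible, products 25→102 °C: 37.286 kJ/s
Q = ΔH = -39.664 kJ/s = -39.664 kW
Heat removed = 142.79 MJ/h

Q_out = 143 MJ/h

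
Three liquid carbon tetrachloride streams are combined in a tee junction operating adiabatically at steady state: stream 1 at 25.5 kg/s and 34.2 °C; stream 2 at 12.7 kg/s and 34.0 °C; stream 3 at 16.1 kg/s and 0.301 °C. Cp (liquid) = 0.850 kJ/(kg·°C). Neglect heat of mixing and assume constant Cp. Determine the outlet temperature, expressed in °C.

T_out = 24.1 °C

Energy balance with Q = 0: Σ ṁᵢCp,ᵢ(T_out − Tᵢ) = 0
Σ ṁᵢCp,ᵢTᵢ = 25.5×0.850×34.2 + 12.7×0.850×34.0 + 16.1×0.850×0.301 = 1112.4
Σ ṁᵢCp,ᵢ = 25.5×0.850 + 12.7×0.850 + 16.1×0.850 = 46.155
T_out = 1112.4 / 46.155 = 24.102 °C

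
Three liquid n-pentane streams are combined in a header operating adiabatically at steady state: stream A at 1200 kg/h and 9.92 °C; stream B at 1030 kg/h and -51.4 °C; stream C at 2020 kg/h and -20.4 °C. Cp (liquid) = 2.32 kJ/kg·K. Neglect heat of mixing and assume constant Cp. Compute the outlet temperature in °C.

No heat crosses the boundary, so H_out = H_in.
T_out = Σ ṁᵢCp,ᵢTᵢ / Σ ṁᵢCp,ᵢ
      = -190810 / 9860 = -19.352 °C

T_out = -19.4 °C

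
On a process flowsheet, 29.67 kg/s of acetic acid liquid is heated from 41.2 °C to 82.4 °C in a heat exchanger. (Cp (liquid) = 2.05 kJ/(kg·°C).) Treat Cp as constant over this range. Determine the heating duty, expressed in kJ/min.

Q = 150000 kJ/min

Q = ṁ·Cp·ΔT = 29.67 × 2.05 × (82.4 − 41.2) = 2505.9 kJ/s
Heating duty = 150360 kJ/min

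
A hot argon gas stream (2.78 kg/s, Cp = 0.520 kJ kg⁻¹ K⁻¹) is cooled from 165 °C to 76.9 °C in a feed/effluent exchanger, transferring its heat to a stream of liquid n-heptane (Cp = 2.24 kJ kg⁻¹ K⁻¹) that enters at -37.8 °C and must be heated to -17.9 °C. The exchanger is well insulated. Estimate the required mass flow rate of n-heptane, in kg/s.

ṁ_c = 2.86 kg/s

Heat released by hot stream: Q = 2.78 × 0.520 × (165 − 76.9) = 127.36 kJ/s
Energy balance on cold side (adiabatic exchanger): Q = ṁ_c·Cp_c·(T_c,out − T_c,in)
ṁ_c = 127.36 / [2.24 × (-17.9 − -37.8)] = 2.8571 kg/s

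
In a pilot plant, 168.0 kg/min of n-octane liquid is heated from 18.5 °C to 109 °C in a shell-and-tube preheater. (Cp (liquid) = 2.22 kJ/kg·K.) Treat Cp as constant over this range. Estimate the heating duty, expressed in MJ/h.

Q = 2030 MJ/h

Q = ṁ·Cp·ΔT = 168.0 × 2.22 × (109 − 18.5) = 33753 kJ/min
Converting: 33753 / 60 s = 562.55 kW
Heating duty = 2025.2 MJ/h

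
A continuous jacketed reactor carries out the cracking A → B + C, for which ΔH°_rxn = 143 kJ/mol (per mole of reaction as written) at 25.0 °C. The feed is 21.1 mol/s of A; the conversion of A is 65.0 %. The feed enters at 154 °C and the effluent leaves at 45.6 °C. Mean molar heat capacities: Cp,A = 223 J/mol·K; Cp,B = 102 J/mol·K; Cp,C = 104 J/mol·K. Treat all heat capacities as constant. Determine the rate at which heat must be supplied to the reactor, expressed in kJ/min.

Extent of reaction ξ = 0.650 × 21.1 = 13.715 mol/s
Reaction term: ξ·ΔH°_rxn = 13.715 × 143 = 1961.2 kJ/s
Sensible, feed 154→25 °C: -606.98 kJ/s
Outlet flows (mol/s): A 7.385, B 13.715, C 13.715
Sensible, products 25→45.6 °C: 92.126 kJ/s
Q = ΔH = 1446.4 kJ/s = 1446.4 kW
Heat supplied = 86783 kJ/min

Q_in = 86800 kJ/min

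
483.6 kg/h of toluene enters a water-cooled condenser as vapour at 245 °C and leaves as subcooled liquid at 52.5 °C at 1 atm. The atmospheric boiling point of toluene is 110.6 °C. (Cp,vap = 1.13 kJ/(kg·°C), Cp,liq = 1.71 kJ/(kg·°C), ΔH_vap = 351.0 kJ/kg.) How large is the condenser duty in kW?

Q_c = 80.9 kW

vapour 245→110.6 °C: -151.87 kJ/kg
condensation at 110.6 °C: -351 kJ/kg
liquid 110.6→52.5 °C: -99.351 kJ/kg
Δh = -151.87 + -351 + -99.351 = -602.22 kJ/kg
Q = ṁ·Δh = 483.6 kg/h × -602.22 kJ/kg = -291240 kJ/h
|Q| = 80.899 kW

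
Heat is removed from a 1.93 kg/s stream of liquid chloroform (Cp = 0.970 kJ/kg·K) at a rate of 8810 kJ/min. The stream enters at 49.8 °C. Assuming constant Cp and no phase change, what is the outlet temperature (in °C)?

T_out = -28.6 °C

Q = 8810 kJ/min = 146.83 kJ/s
ΔT = Q/(ṁ·Cp) = 146.83/(1.93×0.970) = 78.432 K
T_out = 49.8 − 78.432 = -28.632 °C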